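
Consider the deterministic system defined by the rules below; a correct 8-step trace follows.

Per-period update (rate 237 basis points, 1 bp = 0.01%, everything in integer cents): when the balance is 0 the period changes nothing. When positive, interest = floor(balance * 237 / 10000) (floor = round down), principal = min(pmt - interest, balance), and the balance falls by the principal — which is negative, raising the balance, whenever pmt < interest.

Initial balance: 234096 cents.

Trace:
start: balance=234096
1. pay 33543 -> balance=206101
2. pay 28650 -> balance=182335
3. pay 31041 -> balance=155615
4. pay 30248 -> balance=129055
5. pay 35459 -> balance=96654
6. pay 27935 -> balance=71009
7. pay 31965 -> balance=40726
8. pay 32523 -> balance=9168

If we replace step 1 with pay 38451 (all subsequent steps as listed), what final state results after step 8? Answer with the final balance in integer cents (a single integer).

(re-executing from step 1 with the substitution; state before step 1: balance=234096)
1. pay 38451 -> balance=201193
2. pay 28650 -> balance=177311
3. pay 31041 -> balance=150472
4. pay 30248 -> balance=123790
5. pay 35459 -> balance=91264
6. pay 27935 -> balance=65491
7. pay 31965 -> balance=35078
8. pay 32523 -> balance=3386

3386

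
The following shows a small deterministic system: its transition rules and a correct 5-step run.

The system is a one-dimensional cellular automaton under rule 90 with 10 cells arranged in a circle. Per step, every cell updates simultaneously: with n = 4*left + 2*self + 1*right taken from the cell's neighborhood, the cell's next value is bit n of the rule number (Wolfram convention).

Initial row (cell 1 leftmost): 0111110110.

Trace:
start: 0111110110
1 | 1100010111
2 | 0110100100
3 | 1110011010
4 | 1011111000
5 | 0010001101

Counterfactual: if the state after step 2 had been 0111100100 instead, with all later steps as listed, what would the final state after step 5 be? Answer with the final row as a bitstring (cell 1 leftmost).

1000100101

state after step 2 := 0111100100
3 | 1100111010
4 | 1111101000
5 | 1000100101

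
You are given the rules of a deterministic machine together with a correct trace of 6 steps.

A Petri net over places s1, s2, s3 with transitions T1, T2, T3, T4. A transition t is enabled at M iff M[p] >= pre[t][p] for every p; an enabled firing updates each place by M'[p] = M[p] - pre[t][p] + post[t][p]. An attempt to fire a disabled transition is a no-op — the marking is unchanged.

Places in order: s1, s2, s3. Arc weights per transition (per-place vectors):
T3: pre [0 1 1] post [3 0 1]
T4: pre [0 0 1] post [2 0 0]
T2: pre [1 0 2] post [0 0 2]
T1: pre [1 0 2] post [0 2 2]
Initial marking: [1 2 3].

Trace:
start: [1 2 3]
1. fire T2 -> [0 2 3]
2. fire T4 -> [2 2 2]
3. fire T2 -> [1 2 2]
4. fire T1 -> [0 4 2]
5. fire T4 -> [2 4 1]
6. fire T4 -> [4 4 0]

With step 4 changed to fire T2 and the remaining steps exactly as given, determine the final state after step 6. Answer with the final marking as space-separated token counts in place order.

(re-executing from step 4 with the substitution; state before step 4: [1 2 2])
4. fire T2 -> [0 2 2]
5. fire T4 -> [2 2 1]
6. fire T4 -> [4 2 0]

4 2 0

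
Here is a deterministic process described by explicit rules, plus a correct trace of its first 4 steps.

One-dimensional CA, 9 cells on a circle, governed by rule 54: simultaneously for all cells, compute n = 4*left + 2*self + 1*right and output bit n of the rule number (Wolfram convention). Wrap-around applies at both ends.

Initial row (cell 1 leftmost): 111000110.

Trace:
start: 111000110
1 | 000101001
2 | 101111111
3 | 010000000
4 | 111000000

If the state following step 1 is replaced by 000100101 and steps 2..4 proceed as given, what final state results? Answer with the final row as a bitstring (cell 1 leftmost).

111000000

state after step 1 := 000100101
2 | 101111111
3 | 010000000
4 | 111000000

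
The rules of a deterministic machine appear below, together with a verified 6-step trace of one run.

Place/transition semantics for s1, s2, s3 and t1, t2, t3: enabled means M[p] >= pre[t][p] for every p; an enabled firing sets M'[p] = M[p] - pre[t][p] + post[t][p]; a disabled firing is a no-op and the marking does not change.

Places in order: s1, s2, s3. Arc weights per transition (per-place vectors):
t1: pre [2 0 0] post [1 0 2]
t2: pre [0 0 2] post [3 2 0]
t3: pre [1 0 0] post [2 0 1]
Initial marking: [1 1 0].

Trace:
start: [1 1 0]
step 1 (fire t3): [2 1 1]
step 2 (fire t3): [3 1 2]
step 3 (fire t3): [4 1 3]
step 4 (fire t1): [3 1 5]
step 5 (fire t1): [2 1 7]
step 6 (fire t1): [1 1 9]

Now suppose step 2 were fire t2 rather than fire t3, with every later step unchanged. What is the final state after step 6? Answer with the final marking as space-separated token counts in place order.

1 1 6

(re-executing from step 2 with the substitution; state before step 2: [2 1 1])
step 2 (fire t2): [2 1 1]
step 3 (fire t3): [3 1 2]
step 4 (fire t1): [2 1 4]
step 5 (fire t1): [1 1 6]
step 6 (fire t1): [1 1 6]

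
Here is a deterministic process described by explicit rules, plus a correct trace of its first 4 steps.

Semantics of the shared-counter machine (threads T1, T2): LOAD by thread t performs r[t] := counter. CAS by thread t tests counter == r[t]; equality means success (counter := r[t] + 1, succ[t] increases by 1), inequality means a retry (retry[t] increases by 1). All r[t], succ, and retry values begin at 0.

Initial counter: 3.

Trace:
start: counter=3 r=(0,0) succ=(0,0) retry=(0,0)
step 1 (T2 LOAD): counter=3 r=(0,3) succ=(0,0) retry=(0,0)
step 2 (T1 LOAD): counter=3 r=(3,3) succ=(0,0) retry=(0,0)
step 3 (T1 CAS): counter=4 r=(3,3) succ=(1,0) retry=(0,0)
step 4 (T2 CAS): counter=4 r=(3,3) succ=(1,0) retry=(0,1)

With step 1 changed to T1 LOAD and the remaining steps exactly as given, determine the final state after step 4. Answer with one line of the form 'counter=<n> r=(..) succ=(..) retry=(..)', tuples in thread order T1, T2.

(re-executing from step 1 with the substitution; state before step 1: counter=3 r=(0,0) succ=(0,0) retry=(0,0))
step 1 (T1 LOAD): counter=3 r=(3,0) succ=(0,0) retry=(0,0)
step 2 (T1 LOAD): counter=3 r=(3,0) succ=(0,0) retry=(0,0)
step 3 (T1 CAS): counter=4 r=(3,0) succ=(1,0) retry=(0,0)
step 4 (T2 CAS): counter=4 r=(3,0) succ=(1,0) retry=(0,1)

counter=4 r=(3,0) succ=(1,0) retry=(0,1)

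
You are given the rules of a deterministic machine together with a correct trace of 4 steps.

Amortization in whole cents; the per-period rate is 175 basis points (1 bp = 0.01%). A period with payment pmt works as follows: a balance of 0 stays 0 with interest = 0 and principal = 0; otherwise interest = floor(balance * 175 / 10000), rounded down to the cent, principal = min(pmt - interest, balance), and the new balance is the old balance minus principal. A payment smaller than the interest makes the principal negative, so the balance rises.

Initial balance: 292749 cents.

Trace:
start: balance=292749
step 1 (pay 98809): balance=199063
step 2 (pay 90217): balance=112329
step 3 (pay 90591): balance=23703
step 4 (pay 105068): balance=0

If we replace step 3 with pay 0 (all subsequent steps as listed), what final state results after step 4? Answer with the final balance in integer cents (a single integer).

(re-executing from step 3 with the substitution; state before step 3: balance=112329)
step 3 (pay 0): balance=114294
step 4 (pay 105068): balance=11226

11226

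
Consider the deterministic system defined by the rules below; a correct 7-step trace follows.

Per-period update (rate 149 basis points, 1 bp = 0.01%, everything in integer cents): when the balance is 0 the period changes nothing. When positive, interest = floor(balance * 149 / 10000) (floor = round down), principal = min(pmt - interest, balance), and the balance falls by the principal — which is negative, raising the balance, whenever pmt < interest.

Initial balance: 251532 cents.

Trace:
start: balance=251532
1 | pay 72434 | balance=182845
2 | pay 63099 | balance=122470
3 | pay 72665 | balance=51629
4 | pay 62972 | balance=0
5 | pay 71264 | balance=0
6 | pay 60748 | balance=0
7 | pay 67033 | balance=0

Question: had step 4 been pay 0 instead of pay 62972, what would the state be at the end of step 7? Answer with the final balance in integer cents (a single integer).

(re-executing from step 4 with the substitution; state before step 4: balance=51629)
4 | pay 0 | balance=52398
5 | pay 71264 | balance=0
6 | pay 60748 | balance=0
7 | pay 67033 | balance=0

0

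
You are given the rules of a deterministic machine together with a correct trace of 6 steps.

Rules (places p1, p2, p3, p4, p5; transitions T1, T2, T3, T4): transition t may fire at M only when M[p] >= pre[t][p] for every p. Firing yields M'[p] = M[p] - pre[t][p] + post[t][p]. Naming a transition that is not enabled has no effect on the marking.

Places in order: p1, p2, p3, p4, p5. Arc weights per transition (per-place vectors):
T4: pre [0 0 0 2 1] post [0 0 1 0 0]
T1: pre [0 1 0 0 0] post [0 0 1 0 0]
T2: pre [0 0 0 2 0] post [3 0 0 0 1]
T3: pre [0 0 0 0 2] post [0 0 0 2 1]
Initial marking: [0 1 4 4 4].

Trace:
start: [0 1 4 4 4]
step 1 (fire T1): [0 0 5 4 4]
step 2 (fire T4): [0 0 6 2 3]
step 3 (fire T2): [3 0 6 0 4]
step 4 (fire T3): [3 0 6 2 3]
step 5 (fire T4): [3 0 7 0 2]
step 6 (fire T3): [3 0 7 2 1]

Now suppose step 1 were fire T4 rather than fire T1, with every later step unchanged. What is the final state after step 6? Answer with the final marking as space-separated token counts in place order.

(re-executing from step 1 with the substitution; state before step 1: [0 1 4 4 4])
step 1 (fire T4): [0 1 5 2 3]
step 2 (fire T4): [0 1 6 0 2]
step 3 (fire T2): [0 1 6 0 2]
step 4 (fire T3): [0 1 6 2 1]
step 5 (fire T4): [0 1 7 0 0]
step 6 (fire T3): [0 1 7 0 0]

0 1 7 0 0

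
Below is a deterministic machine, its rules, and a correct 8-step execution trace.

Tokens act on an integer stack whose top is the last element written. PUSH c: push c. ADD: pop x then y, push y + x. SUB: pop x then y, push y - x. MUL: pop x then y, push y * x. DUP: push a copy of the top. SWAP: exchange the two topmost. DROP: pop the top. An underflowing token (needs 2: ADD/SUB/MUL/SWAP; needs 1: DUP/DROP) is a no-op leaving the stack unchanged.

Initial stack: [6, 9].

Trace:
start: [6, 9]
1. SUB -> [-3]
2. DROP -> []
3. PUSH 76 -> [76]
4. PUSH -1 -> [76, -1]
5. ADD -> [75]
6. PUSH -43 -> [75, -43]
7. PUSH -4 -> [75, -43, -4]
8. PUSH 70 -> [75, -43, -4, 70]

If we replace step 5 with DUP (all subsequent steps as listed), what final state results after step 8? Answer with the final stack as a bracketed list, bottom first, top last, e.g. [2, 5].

[76, -1, -1, -43, -4, 70]

(re-executing from step 5 with the substitution; state before step 5: [76, -1])
5. DUP -> [76, -1, -1]
6. PUSH -43 -> [76, -1, -1, -43]
7. PUSH -4 -> [76, -1, -1, -43, -4]
8. PUSH 70 -> [76, -1, -1, -43, -4, 70]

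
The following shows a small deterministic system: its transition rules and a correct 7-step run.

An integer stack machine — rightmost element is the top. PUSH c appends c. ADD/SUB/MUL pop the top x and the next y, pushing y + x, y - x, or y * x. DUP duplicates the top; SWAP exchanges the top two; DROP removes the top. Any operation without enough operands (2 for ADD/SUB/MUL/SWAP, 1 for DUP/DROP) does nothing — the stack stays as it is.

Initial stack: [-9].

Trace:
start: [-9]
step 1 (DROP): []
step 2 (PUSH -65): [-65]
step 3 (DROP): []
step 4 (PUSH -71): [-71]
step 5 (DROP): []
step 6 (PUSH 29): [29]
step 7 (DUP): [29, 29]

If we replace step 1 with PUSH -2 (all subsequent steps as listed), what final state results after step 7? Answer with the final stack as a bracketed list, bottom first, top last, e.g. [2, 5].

[-9, -2, 29, 29]

(re-executing from step 1 with the substitution; state before step 1: [-9])
step 1 (PUSH -2): [-9, -2]
step 2 (PUSH -65): [-9, -2, -65]
step 3 (DROP): [-9, -2]
step 4 (PUSH -71): [-9, -2, -71]
step 5 (DROP): [-9, -2]
step 6 (PUSH 29): [-9, -2, 29]
step 7 (DUP): [-9, -2, 29, 29]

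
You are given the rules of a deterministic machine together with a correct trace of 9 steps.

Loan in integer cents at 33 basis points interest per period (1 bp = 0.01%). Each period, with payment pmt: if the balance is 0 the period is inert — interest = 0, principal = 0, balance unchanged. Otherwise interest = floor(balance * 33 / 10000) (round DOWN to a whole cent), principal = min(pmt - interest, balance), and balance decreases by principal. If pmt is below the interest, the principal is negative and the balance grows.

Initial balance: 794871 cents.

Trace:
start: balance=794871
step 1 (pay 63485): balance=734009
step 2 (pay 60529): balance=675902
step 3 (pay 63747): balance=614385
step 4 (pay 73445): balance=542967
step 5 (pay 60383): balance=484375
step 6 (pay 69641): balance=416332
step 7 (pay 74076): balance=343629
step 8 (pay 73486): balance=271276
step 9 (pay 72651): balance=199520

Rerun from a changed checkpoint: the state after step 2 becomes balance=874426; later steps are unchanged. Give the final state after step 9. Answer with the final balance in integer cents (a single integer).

state after step 2 := balance=874426
step 3 (pay 63747): balance=813564
step 4 (pay 73445): balance=742803
step 5 (pay 60383): balance=684871
step 6 (pay 69641): balance=617490
step 7 (pay 74076): balance=545451
step 8 (pay 73486): balance=473764
step 9 (pay 72651): balance=402676

402676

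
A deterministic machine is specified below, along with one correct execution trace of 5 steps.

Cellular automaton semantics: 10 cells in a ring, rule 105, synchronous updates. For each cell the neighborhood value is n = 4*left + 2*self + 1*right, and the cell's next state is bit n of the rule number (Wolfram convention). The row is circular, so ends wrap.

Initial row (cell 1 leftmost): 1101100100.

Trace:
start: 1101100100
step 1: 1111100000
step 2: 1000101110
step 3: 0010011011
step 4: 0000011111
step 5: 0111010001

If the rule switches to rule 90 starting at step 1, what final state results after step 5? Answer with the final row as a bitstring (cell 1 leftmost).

0101001010

(re-executing steps 1..5 under rule 90; state before step 1: 1101100100)
step 1: 1101111011
step 2: 0101001010
step 3: 1000110001
step 4: 1101111011
step 5: 0101001010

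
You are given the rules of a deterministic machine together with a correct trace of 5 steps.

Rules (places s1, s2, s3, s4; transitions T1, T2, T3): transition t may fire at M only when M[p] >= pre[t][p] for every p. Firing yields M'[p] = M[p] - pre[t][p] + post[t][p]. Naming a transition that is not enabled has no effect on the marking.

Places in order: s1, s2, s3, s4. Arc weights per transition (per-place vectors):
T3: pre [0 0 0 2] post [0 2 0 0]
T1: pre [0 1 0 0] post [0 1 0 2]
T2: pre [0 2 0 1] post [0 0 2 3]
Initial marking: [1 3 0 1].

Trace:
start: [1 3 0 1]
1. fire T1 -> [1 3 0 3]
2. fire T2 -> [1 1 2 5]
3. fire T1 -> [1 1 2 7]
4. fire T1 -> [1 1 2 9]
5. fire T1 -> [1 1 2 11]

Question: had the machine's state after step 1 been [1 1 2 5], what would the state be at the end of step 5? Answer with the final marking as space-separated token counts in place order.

1 1 2 11

state after step 1 := [1 1 2 5]
2. fire T2 -> [1 1 2 5]
3. fire T1 -> [1 1 2 7]
4. fire T1 -> [1 1 2 9]
5. fire T1 -> [1 1 2 11]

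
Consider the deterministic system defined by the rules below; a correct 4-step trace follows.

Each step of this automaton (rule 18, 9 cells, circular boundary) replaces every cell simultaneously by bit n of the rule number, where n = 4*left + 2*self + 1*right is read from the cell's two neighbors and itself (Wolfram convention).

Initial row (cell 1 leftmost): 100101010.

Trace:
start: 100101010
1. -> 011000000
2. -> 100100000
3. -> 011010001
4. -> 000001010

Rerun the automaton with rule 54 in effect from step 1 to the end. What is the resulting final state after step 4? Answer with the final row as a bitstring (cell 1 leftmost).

000000000

(re-executing steps 1..4 under rule 54; state before step 1: 100101010)
1. -> 111111111
2. -> 000000000
3. -> 000000000
4. -> 000000000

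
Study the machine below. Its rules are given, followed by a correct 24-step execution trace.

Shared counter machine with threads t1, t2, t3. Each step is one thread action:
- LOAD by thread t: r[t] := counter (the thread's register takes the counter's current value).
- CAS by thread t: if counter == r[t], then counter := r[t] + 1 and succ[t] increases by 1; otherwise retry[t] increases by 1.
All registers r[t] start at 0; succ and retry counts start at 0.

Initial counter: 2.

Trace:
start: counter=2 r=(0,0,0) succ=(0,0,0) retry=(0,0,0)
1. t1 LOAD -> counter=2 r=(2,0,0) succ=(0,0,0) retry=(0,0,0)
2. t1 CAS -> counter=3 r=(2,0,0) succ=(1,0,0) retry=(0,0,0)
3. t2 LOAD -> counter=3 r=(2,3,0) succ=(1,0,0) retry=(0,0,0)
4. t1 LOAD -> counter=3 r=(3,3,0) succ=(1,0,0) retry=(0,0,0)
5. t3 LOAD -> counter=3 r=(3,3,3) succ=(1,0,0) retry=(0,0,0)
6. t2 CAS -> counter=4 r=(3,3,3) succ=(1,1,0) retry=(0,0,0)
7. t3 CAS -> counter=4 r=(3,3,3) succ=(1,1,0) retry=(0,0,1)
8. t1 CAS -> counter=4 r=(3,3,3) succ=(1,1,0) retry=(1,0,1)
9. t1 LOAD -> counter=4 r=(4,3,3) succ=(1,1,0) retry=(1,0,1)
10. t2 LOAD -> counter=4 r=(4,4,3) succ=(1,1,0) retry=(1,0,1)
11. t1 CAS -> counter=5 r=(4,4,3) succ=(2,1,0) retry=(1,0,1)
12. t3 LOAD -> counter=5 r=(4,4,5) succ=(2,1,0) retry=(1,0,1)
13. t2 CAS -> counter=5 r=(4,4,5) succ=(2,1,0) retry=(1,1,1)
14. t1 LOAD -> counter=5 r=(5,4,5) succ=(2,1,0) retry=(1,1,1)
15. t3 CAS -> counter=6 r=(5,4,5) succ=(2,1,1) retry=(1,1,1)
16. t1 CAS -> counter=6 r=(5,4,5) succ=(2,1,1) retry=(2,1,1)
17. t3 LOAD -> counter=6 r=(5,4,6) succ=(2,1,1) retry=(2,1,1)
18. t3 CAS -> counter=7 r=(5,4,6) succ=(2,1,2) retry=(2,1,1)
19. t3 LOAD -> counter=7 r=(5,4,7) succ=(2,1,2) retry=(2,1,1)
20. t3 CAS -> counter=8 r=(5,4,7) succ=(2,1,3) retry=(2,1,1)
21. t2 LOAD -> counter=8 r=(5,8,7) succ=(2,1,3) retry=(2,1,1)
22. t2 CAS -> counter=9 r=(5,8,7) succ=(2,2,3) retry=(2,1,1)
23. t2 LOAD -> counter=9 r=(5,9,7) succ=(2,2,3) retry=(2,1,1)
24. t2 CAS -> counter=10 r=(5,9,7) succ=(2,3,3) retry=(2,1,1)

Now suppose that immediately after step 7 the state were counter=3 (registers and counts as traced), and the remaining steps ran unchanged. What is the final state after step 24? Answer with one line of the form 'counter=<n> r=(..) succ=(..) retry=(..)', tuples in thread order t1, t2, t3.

state after step 7 := counter=3 r=(3,3,3) succ=(1,1,0) retry=(0,0,1)
8. t1 CAS -> counter=4 r=(3,3,3) succ=(2,1,0) retry=(0,0,1)
9. t1 LOAD -> counter=4 r=(4,3,3) succ=(2,1,0) retry=(0,0,1)
10. t2 LOAD -> counter=4 r=(4,4,3) succ=(2,1,0) retry=(0,0,1)
11. t1 CAS -> counter=5 r=(4,4,3) succ=(3,1,0) retry=(0,0,1)
12. t3 LOAD -> counter=5 r=(4,4,5) succ=(3,1,0) retry=(0,0,1)
13. t2 CAS -> counter=5 r=(4,4,5) succ=(3,1,0) retry=(0,1,1)
14. t1 LOAD -> counter=5 r=(5,4,5) succ=(3,1,0) retry=(0,1,1)
15. t3 CAS -> counter=6 r=(5,4,5) succ=(3,1,1) retry=(0,1,1)
16. t1 CAS -> counter=6 r=(5,4,5) succ=(3,1,1) retry=(1,1,1)
17. t3 LOAD -> counter=6 r=(5,4,6) succ=(3,1,1) retry=(1,1,1)
18. t3 CAS -> counter=7 r=(5,4,6) succ=(3,1,2) retry=(1,1,1)
19. t3 LOAD -> counter=7 r=(5,4,7) succ=(3,1,2) retry=(1,1,1)
20. t3 CAS -> counter=8 r=(5,4,7) succ=(3,1,3) retry=(1,1,1)
21. t2 LOAD -> counter=8 r=(5,8,7) succ=(3,1,3) retry=(1,1,1)
22. t2 CAS -> counter=9 r=(5,8,7) succ=(3,2,3) retry=(1,1,1)
23. t2 LOAD -> counter=9 r=(5,9,7) succ=(3,2,3) retry=(1,1,1)
24. t2 CAS -> counter=10 r=(5,9,7) succ=(3,3,3) retry=(1,1,1)

counter=10 r=(5,9,7) succ=(3,3,3) retry=(1,1,1)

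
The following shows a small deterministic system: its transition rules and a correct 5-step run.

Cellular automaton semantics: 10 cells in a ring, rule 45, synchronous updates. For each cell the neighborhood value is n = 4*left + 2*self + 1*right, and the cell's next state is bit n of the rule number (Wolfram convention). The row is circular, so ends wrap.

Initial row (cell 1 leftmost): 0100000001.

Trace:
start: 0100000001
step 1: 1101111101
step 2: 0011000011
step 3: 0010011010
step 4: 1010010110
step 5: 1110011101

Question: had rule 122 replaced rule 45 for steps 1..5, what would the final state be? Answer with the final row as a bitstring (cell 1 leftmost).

(re-executing steps 1..5 under rule 122; state before step 1: 0100000001)
step 1: 1010000010
step 2: 0101000101
step 3: 1010101010
step 4: 0101010101
step 5: 1010101010

1010101010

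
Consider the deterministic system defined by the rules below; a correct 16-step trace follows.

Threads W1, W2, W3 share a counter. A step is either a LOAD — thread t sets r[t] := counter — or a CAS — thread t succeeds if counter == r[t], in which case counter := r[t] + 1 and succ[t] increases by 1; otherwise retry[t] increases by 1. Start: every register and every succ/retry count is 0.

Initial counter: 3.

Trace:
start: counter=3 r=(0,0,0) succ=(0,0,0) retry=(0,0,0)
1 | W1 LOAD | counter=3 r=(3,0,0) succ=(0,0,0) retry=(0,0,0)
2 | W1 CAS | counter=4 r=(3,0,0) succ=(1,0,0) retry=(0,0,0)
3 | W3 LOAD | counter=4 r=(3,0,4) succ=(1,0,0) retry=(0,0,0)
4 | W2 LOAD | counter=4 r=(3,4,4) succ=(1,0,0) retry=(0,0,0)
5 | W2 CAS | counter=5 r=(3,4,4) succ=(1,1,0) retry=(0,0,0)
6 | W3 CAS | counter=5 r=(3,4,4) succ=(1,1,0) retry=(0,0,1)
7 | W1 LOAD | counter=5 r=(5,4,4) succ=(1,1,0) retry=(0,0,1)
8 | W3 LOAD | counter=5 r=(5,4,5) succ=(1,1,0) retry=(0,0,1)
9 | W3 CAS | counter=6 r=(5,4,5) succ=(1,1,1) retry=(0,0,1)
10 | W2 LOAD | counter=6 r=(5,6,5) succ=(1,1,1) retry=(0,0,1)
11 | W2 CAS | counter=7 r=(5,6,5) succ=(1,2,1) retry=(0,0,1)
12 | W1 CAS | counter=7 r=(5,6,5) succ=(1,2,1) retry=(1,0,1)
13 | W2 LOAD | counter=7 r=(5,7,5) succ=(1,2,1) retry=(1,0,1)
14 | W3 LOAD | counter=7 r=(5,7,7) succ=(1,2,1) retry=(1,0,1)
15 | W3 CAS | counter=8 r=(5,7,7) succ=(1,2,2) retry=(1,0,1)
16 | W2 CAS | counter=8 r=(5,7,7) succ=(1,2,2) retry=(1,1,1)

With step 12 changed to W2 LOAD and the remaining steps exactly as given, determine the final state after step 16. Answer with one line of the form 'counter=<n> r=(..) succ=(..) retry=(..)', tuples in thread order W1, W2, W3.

counter=8 r=(5,7,7) succ=(1,2,2) retry=(0,1,1)

(re-executing from step 12 with the substitution; state before step 12: counter=7 r=(5,6,5) succ=(1,2,1) retry=(0,0,1))
12 | W2 LOAD | counter=7 r=(5,7,5) succ=(1,2,1) retry=(0,0,1)
13 | W2 LOAD | counter=7 r=(5,7,5) succ=(1,2,1) retry=(0,0,1)
14 | W3 LOAD | counter=7 r=(5,7,7) succ=(1,2,1) retry=(0,0,1)
15 | W3 CAS | counter=8 r=(5,7,7) succ=(1,2,2) retry=(0,0,1)
16 | W2 CAS | counter=8 r=(5,7,7) succ=(1,2,2) retry=(0,1,1)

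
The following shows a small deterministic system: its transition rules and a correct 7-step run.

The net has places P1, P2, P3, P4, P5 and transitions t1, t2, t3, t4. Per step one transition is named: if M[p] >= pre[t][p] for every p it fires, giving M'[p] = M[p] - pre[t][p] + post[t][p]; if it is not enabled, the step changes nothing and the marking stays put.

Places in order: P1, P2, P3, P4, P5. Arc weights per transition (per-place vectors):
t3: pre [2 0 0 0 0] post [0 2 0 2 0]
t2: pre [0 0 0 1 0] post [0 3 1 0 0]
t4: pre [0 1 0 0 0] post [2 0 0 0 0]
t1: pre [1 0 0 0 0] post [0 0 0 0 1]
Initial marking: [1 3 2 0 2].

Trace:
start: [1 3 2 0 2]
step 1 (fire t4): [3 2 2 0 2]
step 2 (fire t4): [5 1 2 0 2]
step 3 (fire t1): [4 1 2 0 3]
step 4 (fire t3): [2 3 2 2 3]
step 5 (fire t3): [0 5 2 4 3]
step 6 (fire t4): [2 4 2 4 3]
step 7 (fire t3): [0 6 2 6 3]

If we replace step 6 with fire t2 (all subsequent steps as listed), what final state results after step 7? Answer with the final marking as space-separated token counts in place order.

(re-executing from step 6 with the substitution; state before step 6: [0 5 2 4 3])
step 6 (fire t2): [0 8 3 3 3]
step 7 (fire t3): [0 8 3 3 3]

0 8 3 3 3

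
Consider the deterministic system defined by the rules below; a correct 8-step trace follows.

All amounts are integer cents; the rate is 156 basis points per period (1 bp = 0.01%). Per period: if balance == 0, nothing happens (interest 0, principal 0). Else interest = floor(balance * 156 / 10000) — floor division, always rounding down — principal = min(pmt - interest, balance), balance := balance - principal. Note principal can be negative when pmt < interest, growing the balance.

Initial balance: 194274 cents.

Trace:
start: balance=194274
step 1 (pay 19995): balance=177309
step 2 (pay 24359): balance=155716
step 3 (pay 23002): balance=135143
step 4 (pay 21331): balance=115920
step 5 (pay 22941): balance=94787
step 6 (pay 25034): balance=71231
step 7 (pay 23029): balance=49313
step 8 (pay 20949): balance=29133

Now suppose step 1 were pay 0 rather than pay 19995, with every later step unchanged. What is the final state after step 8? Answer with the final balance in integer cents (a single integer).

51414

(re-executing from step 1 with the substitution; state before step 1: balance=194274)
step 1 (pay 0): balance=197304
step 2 (pay 24359): balance=176022
step 3 (pay 23002): balance=155765
step 4 (pay 21331): balance=136863
step 5 (pay 22941): balance=116057
step 6 (pay 25034): balance=92833
step 7 (pay 23029): balance=71252
step 8 (pay 20949): balance=51414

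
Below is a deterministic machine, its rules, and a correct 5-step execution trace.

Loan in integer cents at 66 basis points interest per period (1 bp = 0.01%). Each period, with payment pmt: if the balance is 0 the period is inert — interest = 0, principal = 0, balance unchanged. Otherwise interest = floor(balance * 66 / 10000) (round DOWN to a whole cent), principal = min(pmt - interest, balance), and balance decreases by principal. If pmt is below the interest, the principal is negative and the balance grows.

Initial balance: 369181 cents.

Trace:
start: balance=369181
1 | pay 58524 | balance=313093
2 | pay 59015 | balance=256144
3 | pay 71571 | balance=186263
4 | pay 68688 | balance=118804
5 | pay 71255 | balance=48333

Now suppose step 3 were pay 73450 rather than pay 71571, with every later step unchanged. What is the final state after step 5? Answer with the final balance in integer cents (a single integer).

(re-executing from step 3 with the substitution; state before step 3: balance=256144)
3 | pay 73450 | balance=184384
4 | pay 68688 | balance=116912
5 | pay 71255 | balance=46428

46428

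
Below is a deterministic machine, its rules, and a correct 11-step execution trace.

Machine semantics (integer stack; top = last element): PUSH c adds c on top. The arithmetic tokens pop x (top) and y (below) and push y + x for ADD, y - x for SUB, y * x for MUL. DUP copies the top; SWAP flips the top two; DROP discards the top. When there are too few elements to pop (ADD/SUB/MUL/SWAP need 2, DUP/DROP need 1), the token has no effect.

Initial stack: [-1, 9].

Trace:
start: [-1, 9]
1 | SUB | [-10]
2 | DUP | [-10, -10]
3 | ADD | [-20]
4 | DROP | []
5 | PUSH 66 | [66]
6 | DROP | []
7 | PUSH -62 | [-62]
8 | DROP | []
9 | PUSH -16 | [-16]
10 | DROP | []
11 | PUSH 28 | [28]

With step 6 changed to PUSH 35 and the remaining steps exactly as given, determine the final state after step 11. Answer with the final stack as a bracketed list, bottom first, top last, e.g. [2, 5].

[66, 35, 28]

(re-executing from step 6 with the substitution; state before step 6: [66])
6 | PUSH 35 | [66, 35]
7 | PUSH -62 | [66, 35, -62]
8 | DROP | [66, 35]
9 | PUSH -16 | [66, 35, -16]
10 | DROP | [66, 35]
11 | PUSH 28 | [66, 35, 28]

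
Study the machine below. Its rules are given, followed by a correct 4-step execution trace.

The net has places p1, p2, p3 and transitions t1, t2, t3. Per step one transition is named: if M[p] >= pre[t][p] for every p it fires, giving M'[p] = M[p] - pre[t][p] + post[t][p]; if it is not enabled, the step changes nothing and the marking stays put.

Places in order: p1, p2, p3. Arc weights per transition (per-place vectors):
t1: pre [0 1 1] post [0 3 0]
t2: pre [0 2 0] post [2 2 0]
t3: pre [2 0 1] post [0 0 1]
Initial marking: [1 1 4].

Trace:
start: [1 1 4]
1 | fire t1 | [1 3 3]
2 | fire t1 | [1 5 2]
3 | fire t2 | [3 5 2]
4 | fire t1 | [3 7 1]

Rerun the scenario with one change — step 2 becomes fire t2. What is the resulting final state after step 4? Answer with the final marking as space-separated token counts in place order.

5 5 2

(re-executing from step 2 with the substitution; state before step 2: [1 3 3])
2 | fire t2 | [3 3 3]
3 | fire t2 | [5 3 3]
4 | fire t1 | [5 5 2]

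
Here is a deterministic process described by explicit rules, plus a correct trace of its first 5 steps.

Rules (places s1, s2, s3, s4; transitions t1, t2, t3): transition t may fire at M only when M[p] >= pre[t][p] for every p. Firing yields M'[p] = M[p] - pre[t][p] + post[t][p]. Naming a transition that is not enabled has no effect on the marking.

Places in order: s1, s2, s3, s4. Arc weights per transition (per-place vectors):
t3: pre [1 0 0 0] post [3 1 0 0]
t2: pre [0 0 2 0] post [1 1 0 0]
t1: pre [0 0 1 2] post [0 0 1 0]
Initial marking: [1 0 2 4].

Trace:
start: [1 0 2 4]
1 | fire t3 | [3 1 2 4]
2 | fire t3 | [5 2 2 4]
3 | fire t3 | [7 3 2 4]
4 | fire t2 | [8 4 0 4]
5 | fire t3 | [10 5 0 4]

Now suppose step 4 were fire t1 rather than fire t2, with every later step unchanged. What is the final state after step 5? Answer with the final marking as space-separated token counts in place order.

9 4 2 2

(re-executing from step 4 with the substitution; state before step 4: [7 3 2 4])
4 | fire t1 | [7 3 2 2]
5 | fire t3 | [9 4 2 2]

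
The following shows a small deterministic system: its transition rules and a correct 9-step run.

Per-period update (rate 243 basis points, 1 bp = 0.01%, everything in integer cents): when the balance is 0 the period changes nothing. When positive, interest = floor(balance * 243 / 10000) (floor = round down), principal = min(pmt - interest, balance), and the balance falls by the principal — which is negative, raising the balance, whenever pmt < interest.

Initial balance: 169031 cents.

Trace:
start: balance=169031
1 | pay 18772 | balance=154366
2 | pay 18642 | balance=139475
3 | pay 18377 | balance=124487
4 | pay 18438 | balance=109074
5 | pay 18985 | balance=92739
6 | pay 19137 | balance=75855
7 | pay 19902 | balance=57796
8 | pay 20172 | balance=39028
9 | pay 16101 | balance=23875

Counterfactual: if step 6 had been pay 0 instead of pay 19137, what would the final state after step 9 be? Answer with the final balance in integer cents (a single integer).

44441

(re-executing from step 6 with the substitution; state before step 6: balance=92739)
6 | pay 0 | balance=94992
7 | pay 19902 | balance=77398
8 | pay 20172 | balance=59106
9 | pay 16101 | balance=44441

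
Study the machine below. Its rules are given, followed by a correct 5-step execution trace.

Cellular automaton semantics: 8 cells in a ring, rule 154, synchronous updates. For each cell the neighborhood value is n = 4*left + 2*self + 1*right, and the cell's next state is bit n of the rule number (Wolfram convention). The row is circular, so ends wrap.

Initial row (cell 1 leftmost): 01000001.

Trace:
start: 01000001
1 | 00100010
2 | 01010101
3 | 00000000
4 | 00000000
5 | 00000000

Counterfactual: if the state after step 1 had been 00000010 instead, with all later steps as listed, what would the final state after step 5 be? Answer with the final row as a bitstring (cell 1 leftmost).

state after step 1 := 00000010
2 | 00000101
3 | 10001000
4 | 01010101
5 | 00000000

00000000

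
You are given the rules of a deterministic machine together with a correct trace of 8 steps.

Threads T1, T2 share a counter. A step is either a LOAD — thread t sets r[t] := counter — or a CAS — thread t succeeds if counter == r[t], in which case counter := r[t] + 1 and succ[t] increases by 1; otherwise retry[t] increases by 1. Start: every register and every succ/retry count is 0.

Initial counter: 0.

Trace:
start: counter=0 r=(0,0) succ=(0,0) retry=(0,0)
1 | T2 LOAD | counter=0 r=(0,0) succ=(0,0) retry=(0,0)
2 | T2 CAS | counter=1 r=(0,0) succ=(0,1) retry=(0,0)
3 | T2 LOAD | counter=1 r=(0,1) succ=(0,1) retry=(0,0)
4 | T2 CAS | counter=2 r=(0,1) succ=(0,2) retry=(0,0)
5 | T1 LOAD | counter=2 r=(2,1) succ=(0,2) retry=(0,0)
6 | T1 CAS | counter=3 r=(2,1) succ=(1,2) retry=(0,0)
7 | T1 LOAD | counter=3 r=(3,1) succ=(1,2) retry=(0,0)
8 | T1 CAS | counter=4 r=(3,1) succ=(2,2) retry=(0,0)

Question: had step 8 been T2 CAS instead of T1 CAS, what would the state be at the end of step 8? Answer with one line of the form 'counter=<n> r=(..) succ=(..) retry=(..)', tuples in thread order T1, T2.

(re-executing from step 8 with the substitution; state before step 8: counter=3 r=(3,1) succ=(1,2) retry=(0,0))
8 | T2 CAS | counter=3 r=(3,1) succ=(1,2) retry=(0,1)

counter=3 r=(3,1) succ=(1,2) retry=(0,1)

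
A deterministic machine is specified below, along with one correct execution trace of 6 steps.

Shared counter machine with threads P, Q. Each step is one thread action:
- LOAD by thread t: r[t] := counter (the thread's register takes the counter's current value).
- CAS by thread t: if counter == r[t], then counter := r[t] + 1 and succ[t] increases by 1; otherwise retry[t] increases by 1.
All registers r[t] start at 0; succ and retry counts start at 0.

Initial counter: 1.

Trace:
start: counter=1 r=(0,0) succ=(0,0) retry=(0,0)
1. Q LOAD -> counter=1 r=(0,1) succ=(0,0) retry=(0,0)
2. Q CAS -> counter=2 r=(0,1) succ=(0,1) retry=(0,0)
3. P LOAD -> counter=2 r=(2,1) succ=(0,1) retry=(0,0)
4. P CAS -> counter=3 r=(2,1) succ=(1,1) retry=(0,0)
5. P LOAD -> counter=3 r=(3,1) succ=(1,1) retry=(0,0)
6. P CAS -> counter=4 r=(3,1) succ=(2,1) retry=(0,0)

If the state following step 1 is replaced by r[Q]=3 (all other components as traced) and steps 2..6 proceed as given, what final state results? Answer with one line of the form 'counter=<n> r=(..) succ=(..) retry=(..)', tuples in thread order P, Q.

state after step 1 := counter=1 r=(0,3) succ=(0,0) retry=(0,0)
2. Q CAS -> counter=1 r=(0,3) succ=(0,0) retry=(0,1)
3. P LOAD -> counter=1 r=(1,3) succ=(0,0) retry=(0,1)
4. P CAS -> counter=2 r=(1,3) succ=(1,0) retry=(0,1)
5. P LOAD -> counter=2 r=(2,3) succ=(1,0) retry=(0,1)
6. P CAS -> counter=3 r=(2,3) succ=(2,0) retry=(0,1)

counter=3 r=(2,3) succ=(2,0) retry=(0,1)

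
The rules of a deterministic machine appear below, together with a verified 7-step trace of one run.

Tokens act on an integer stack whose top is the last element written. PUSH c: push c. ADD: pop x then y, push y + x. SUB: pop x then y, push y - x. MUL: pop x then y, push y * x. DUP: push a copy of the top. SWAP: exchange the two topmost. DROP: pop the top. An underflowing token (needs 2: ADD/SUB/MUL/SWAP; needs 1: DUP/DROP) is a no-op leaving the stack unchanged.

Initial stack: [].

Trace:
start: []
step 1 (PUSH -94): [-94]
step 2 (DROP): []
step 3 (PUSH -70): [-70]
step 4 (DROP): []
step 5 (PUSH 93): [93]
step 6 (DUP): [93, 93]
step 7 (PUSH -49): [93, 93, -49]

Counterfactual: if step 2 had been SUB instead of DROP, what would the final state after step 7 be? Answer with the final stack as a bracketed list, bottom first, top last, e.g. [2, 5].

[-94, 93, 93, -49]

(re-executing from step 2 with the substitution; state before step 2: [-94])
step 2 (SUB): [-94]
step 3 (PUSH -70): [-94, -70]
step 4 (DROP): [-94]
step 5 (PUSH 93): [-94, 93]
step 6 (DUP): [-94, 93, 93]
step 7 (PUSH -49): [-94, 93, 93, -49]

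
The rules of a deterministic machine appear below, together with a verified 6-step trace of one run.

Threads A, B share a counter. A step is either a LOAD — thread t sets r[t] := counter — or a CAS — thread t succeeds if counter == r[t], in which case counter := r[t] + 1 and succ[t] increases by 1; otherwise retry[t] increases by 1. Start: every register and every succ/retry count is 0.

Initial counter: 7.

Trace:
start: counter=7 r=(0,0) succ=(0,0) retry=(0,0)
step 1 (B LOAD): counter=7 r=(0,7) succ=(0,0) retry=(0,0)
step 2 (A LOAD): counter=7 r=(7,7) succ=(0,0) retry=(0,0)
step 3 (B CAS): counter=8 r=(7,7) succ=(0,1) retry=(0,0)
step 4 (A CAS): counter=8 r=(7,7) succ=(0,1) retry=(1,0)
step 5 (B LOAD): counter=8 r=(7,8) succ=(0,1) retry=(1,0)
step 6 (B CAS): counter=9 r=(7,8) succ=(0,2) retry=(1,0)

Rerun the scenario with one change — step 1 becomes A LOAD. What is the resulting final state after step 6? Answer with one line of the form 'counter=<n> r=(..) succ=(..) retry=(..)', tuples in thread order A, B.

counter=9 r=(7,8) succ=(1,1) retry=(0,1)

(re-executing from step 1 with the substitution; state before step 1: counter=7 r=(0,0) succ=(0,0) retry=(0,0))
step 1 (A LOAD): counter=7 r=(7,0) succ=(0,0) retry=(0,0)
step 2 (A LOAD): counter=7 r=(7,0) succ=(0,0) retry=(0,0)
step 3 (B CAS): counter=7 r=(7,0) succ=(0,0) retry=(0,1)
step 4 (A CAS): counter=8 r=(7,0) succ=(1,0) retry=(0,1)
step 5 (B LOAD): counter=8 r=(7,8) succ=(1,0) retry=(0,1)
step 6 (B CAS): counter=9 r=(7,8) succ=(1,1) retry=(0,1)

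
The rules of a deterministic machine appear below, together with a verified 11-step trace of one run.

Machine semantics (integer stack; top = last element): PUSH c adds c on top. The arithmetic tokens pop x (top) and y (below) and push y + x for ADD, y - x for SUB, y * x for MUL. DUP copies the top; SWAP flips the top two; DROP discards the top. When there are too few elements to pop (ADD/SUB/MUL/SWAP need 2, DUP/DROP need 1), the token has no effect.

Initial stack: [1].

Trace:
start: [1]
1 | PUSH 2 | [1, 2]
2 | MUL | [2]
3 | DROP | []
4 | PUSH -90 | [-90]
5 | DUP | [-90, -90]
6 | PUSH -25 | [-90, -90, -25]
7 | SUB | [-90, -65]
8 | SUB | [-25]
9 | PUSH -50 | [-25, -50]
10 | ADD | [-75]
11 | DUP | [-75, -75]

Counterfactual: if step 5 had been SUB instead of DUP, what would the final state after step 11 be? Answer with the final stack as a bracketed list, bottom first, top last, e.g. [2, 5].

[-115, -115]

(re-executing from step 5 with the substitution; state before step 5: [-90])
5 | SUB | [-90]
6 | PUSH -25 | [-90, -25]
7 | SUB | [-65]
8 | SUB | [-65]
9 | PUSH -50 | [-65, -50]
10 | ADD | [-115]
11 | DUP | [-115, -115]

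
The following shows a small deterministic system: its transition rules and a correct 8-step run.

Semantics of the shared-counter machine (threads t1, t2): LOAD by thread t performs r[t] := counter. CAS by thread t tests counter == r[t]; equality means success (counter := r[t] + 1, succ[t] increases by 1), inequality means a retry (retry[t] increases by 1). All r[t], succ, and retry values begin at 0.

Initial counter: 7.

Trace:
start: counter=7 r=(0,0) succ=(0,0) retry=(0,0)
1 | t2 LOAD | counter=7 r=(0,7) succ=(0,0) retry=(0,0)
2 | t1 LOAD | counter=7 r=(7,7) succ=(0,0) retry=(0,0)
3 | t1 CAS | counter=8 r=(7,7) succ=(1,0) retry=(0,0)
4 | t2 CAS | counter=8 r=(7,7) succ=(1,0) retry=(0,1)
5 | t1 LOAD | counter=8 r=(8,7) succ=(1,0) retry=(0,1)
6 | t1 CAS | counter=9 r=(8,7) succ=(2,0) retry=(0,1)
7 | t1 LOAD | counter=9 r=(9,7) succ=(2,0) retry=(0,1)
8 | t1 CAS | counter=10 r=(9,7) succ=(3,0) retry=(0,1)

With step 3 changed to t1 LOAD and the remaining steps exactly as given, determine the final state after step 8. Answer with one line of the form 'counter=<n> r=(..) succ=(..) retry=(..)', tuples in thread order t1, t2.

(re-executing from step 3 with the substitution; state before step 3: counter=7 r=(7,7) succ=(0,0) retry=(0,0))
3 | t1 LOAD | counter=7 r=(7,7) succ=(0,0) retry=(0,0)
4 | t2 CAS | counter=8 r=(7,7) succ=(0,1) retry=(0,0)
5 | t1 LOAD | counter=8 r=(8,7) succ=(0,1) retry=(0,0)
6 | t1 CAS | counter=9 r=(8,7) succ=(1,1) retry=(0,0)
7 | t1 LOAD | counter=9 r=(9,7) succ=(1,1) retry=(0,0)
8 | t1 CAS | counter=10 r=(9,7) succ=(2,1) retry=(0,0)

counter=10 r=(9,7) succ=(2,1) retry=(0,0)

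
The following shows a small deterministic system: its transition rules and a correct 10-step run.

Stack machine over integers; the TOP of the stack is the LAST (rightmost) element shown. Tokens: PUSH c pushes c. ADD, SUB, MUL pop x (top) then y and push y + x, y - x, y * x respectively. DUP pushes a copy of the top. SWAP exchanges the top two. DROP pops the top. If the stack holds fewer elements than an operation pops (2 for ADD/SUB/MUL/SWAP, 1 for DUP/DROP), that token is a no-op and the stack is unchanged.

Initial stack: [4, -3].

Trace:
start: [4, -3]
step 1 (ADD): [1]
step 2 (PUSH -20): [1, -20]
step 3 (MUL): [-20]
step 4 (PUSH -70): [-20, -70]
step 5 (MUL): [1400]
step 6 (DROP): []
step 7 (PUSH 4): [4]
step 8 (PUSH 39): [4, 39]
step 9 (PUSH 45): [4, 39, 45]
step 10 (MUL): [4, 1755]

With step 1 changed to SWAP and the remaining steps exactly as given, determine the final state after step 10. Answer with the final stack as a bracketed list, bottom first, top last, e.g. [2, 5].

(re-executing from step 1 with the substitution; state before step 1: [4, -3])
step 1 (SWAP): [-3, 4]
step 2 (PUSH -20): [-3, 4, -20]
step 3 (MUL): [-3, -80]
step 4 (PUSH -70): [-3, -80, -70]
step 5 (MUL): [-3, 5600]
step 6 (DROP): [-3]
step 7 (PUSH 4): [-3, 4]
step 8 (PUSH 39): [-3, 4, 39]
step 9 (PUSH 45): [-3, 4, 39, 45]
step 10 (MUL): [-3, 4, 1755]

[-3, 4, 1755]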